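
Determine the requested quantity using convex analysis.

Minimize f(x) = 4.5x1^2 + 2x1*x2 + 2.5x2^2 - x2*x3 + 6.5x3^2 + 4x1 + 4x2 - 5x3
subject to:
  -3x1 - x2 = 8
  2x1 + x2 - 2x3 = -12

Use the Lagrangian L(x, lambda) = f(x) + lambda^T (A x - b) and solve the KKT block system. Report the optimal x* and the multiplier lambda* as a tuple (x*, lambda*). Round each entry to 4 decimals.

Form the Lagrangian:
  L(x, lambda) = (1/2) x^T Q x + c^T x + lambda^T (A x - b)
Stationarity (grad_x L = 0): Q x + c + A^T lambda = 0.
Primal feasibility: A x = b.

This gives the KKT block system:
  [ Q   A^T ] [ x     ]   [-c ]
  [ A    0  ] [ lambda ] = [ b ]

Solving the linear system:
  x*      = (-2.071, -1.787, 3.0355)
  lambda* = (6.0118, 18.1243)
  f(x*)   = 69.3935

x* = (-2.071, -1.787, 3.0355), lambda* = (6.0118, 18.1243)


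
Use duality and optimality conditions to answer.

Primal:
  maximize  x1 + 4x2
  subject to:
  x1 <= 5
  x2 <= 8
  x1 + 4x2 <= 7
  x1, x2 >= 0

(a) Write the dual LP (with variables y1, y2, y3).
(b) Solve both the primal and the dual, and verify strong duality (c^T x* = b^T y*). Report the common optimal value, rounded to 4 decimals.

The standard primal-dual pair for 'max c^T x s.t. A x <= b, x >= 0' is:
  Dual:  min b^T y  s.t.  A^T y >= c,  y >= 0.

So the dual LP is:
  minimize  5y1 + 8y2 + 7y3
  subject to:
    y1 + y3 >= 1
    y2 + 4y3 >= 4
    y1, y2, y3 >= 0

Solving the primal: x* = (0, 1.75).
  primal value c^T x* = 7.
Solving the dual: y* = (0, 0, 1).
  dual value b^T y* = 7.
Strong duality: c^T x* = b^T y*. Confirmed.

7


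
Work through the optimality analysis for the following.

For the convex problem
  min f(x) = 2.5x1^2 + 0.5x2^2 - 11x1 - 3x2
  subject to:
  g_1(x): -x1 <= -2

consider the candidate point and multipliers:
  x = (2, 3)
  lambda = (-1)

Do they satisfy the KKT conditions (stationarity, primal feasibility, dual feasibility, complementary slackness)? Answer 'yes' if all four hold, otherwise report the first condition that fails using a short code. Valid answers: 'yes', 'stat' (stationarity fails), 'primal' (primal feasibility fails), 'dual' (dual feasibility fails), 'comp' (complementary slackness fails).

Gradient of f: grad f(x) = Q x + c = (-1, 0)
Constraint values g_i(x) = a_i^T x - b_i:
  g_1((2, 3)) = 0
Stationarity residual: grad f(x) + sum_i lambda_i a_i = (0, 0)
  -> stationarity OK
Primal feasibility (all g_i <= 0): OK
Dual feasibility (all lambda_i >= 0): FAILS
Complementary slackness (lambda_i * g_i(x) = 0 for all i): OK

Verdict: the first failing condition is dual_feasibility -> dual.

dual


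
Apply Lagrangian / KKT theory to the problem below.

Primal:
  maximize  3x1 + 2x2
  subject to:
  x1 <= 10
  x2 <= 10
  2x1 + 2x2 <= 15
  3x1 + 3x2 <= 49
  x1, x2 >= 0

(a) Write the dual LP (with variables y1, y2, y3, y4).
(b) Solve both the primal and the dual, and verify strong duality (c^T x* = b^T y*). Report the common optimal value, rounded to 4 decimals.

The standard primal-dual pair for 'max c^T x s.t. A x <= b, x >= 0' is:
  Dual:  min b^T y  s.t.  A^T y >= c,  y >= 0.

So the dual LP is:
  minimize  10y1 + 10y2 + 15y3 + 49y4
  subject to:
    y1 + 2y3 + 3y4 >= 3
    y2 + 2y3 + 3y4 >= 2
    y1, y2, y3, y4 >= 0

Solving the primal: x* = (7.5, 0).
  primal value c^T x* = 22.5.
Solving the dual: y* = (0, 0, 1.5, 0).
  dual value b^T y* = 22.5.
Strong duality: c^T x* = b^T y*. Confirmed.

22.5


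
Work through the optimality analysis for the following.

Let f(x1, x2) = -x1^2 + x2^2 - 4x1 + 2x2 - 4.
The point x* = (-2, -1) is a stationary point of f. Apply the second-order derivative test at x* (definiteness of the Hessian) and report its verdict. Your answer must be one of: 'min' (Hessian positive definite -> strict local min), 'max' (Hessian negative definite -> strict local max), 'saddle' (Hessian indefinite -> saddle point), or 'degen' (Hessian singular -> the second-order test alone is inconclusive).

Compute the Hessian H = grad^2 f:
  H = [[-2, 0], [0, 2]]
Verify stationarity: grad f(x*) = H x* + g = (0, 0).
Eigenvalues of H: -2, 2.
Eigenvalues have mixed signs, so H is indefinite -> x* is a saddle point.

saddle


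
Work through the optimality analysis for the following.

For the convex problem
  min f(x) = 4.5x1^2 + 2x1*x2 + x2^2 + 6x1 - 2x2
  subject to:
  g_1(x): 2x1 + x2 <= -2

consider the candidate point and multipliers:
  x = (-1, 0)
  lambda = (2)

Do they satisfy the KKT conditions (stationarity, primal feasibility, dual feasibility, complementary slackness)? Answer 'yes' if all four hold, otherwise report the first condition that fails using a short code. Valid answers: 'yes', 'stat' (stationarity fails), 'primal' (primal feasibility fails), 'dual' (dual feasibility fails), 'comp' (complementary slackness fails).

Gradient of f: grad f(x) = Q x + c = (-3, -4)
Constraint values g_i(x) = a_i^T x - b_i:
  g_1((-1, 0)) = 0
Stationarity residual: grad f(x) + sum_i lambda_i a_i = (1, -2)
  -> stationarity FAILS
Primal feasibility (all g_i <= 0): OK
Dual feasibility (all lambda_i >= 0): OK
Complementary slackness (lambda_i * g_i(x) = 0 for all i): OK

Verdict: the first failing condition is stationarity -> stat.

stat


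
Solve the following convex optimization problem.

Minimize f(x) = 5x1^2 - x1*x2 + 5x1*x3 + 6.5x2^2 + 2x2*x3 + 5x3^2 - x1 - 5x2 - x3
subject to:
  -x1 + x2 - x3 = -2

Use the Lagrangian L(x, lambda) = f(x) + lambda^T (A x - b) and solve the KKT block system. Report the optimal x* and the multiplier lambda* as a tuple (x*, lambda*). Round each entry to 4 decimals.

Form the Lagrangian:
  L(x, lambda) = (1/2) x^T Q x + c^T x + lambda^T (A x - b)
Stationarity (grad_x L = 0): Q x + c + A^T lambda = 0.
Primal feasibility: A x = b.

This gives the KKT block system:
  [ Q   A^T ] [ x     ]   [-c ]
  [ A    0  ] [ lambda ] = [ b ]

Solving the linear system:
  x*      = (0.6117, -0.4854, 0.9029)
  lambda* = (10.1165)
  f(x*)   = 10.5728

x* = (0.6117, -0.4854, 0.9029), lambda* = (10.1165)


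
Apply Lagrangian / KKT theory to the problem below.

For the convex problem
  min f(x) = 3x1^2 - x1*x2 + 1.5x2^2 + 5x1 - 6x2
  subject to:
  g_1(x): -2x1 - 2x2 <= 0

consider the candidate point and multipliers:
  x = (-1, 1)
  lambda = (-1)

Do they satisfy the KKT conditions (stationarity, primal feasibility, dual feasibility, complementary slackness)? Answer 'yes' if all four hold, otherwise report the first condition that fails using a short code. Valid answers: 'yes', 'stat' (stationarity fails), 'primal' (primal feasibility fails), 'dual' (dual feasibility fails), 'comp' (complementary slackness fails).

Gradient of f: grad f(x) = Q x + c = (-2, -2)
Constraint values g_i(x) = a_i^T x - b_i:
  g_1((-1, 1)) = 0
Stationarity residual: grad f(x) + sum_i lambda_i a_i = (0, 0)
  -> stationarity OK
Primal feasibility (all g_i <= 0): OK
Dual feasibility (all lambda_i >= 0): FAILS
Complementary slackness (lambda_i * g_i(x) = 0 for all i): OK

Verdict: the first failing condition is dual_feasibility -> dual.

dual


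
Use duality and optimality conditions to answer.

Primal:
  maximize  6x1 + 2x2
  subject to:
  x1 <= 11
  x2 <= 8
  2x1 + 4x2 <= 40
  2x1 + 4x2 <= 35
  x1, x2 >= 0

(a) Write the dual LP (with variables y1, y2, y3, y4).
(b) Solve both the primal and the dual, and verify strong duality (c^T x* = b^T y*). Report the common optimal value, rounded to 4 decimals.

The standard primal-dual pair for 'max c^T x s.t. A x <= b, x >= 0' is:
  Dual:  min b^T y  s.t.  A^T y >= c,  y >= 0.

So the dual LP is:
  minimize  11y1 + 8y2 + 40y3 + 35y4
  subject to:
    y1 + 2y3 + 2y4 >= 6
    y2 + 4y3 + 4y4 >= 2
    y1, y2, y3, y4 >= 0

Solving the primal: x* = (11, 3.25).
  primal value c^T x* = 72.5.
Solving the dual: y* = (5, 0, 0, 0.5).
  dual value b^T y* = 72.5.
Strong duality: c^T x* = b^T y*. Confirmed.

72.5


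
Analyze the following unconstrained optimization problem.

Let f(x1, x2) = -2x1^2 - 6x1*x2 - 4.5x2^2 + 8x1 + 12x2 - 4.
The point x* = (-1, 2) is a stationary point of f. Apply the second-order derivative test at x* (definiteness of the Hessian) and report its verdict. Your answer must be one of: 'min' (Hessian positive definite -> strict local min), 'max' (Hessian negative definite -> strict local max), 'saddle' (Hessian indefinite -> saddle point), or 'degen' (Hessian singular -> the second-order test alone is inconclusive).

Compute the Hessian H = grad^2 f:
  H = [[-4, -6], [-6, -9]]
Verify stationarity: grad f(x*) = H x* + g = (0, 0).
Eigenvalues of H: -13, 0.
H has a zero eigenvalue (singular; negative semidefinite but not definite), so H is neither positive definite, negative definite, nor indefinite. The second-order test alone is inconclusive -> degen.
(Indeed, f is constant along the null direction of H through x*, so x* is not a strict local extremum.)

degen


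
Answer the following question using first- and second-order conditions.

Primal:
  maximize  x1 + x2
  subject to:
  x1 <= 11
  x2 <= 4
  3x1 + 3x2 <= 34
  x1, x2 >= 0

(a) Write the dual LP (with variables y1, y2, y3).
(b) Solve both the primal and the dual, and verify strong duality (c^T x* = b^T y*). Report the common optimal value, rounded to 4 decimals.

The standard primal-dual pair for 'max c^T x s.t. A x <= b, x >= 0' is:
  Dual:  min b^T y  s.t.  A^T y >= c,  y >= 0.

So the dual LP is:
  minimize  11y1 + 4y2 + 34y3
  subject to:
    y1 + 3y3 >= 1
    y2 + 3y3 >= 1
    y1, y2, y3 >= 0

Solving the primal: x* = (7.3333, 4).
  primal value c^T x* = 11.3333.
Solving the dual: y* = (0, 0, 0.3333).
  dual value b^T y* = 11.3333.
Strong duality: c^T x* = b^T y*. Confirmed.

11.3333


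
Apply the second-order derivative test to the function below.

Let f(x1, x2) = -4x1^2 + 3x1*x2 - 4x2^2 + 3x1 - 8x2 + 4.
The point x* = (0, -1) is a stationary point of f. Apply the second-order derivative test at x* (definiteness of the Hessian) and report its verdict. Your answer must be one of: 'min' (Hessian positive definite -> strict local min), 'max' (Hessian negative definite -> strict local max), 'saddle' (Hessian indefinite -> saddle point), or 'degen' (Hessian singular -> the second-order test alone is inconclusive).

Compute the Hessian H = grad^2 f:
  H = [[-8, 3], [3, -8]]
Verify stationarity: grad f(x*) = H x* + g = (0, 0).
Eigenvalues of H: -11, -5.
Both eigenvalues < 0, so H is negative definite -> x* is a strict local max.

max


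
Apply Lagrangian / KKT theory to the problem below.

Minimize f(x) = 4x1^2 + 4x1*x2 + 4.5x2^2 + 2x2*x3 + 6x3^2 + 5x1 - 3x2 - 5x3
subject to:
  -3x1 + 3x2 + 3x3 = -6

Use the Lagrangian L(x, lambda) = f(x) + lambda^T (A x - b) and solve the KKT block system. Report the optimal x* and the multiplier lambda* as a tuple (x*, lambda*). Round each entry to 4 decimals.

Form the Lagrangian:
  L(x, lambda) = (1/2) x^T Q x + c^T x + lambda^T (A x - b)
Stationarity (grad_x L = 0): Q x + c + A^T lambda = 0.
Primal feasibility: A x = b.

This gives the KKT block system:
  [ Q   A^T ] [ x     ]   [-c ]
  [ A    0  ] [ lambda ] = [ b ]

Solving the linear system:
  x*      = (0.9079, -0.9737, -0.1184)
  lambda* = (2.7895)
  f(x*)   = 12.3947

x* = (0.9079, -0.9737, -0.1184), lambda* = (2.7895)


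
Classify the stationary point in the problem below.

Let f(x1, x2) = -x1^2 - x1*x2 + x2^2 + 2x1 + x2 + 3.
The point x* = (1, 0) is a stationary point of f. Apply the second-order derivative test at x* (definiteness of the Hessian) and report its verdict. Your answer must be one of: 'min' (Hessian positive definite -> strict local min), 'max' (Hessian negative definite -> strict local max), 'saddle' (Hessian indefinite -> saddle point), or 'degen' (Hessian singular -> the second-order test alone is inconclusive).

Compute the Hessian H = grad^2 f:
  H = [[-2, -1], [-1, 2]]
Verify stationarity: grad f(x*) = H x* + g = (0, 0).
Eigenvalues of H: -2.2361, 2.2361.
Eigenvalues have mixed signs, so H is indefinite -> x* is a saddle point.

saddle


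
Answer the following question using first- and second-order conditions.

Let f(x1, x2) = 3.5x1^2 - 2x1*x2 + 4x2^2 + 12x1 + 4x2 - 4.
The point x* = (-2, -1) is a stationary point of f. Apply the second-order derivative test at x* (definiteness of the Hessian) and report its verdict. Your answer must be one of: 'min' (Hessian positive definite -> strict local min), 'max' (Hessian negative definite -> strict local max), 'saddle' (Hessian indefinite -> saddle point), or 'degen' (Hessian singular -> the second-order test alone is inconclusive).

Compute the Hessian H = grad^2 f:
  H = [[7, -2], [-2, 8]]
Verify stationarity: grad f(x*) = H x* + g = (0, 0).
Eigenvalues of H: 5.4384, 9.5616.
Both eigenvalues > 0, so H is positive definite -> x* is a strict local min.

min


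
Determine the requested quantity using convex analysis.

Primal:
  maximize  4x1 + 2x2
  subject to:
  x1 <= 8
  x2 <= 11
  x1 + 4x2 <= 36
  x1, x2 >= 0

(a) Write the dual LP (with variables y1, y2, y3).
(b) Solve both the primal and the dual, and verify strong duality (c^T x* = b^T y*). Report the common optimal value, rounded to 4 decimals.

The standard primal-dual pair for 'max c^T x s.t. A x <= b, x >= 0' is:
  Dual:  min b^T y  s.t.  A^T y >= c,  y >= 0.

So the dual LP is:
  minimize  8y1 + 11y2 + 36y3
  subject to:
    y1 + y3 >= 4
    y2 + 4y3 >= 2
    y1, y2, y3 >= 0

Solving the primal: x* = (8, 7).
  primal value c^T x* = 46.
Solving the dual: y* = (3.5, 0, 0.5).
  dual value b^T y* = 46.
Strong duality: c^T x* = b^T y*. Confirmed.

46


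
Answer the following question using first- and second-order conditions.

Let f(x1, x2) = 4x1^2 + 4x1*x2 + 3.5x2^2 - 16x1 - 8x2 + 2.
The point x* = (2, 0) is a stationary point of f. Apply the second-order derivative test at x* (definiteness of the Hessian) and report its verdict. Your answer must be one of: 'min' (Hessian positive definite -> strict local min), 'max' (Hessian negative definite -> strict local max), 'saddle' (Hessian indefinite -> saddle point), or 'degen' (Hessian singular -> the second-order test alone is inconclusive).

Compute the Hessian H = grad^2 f:
  H = [[8, 4], [4, 7]]
Verify stationarity: grad f(x*) = H x* + g = (0, 0).
Eigenvalues of H: 3.4689, 11.5311.
Both eigenvalues > 0, so H is positive definite -> x* is a strict local min.

min


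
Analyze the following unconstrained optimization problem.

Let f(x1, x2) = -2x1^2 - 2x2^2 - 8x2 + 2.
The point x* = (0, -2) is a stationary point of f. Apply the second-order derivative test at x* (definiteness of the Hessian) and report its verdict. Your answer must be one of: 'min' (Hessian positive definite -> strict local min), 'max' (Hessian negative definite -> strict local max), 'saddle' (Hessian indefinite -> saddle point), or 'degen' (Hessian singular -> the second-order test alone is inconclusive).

Compute the Hessian H = grad^2 f:
  H = [[-4, 0], [0, -4]]
Verify stationarity: grad f(x*) = H x* + g = (0, 0).
Eigenvalues of H: -4, -4.
Both eigenvalues < 0, so H is negative definite -> x* is a strict local max.

max


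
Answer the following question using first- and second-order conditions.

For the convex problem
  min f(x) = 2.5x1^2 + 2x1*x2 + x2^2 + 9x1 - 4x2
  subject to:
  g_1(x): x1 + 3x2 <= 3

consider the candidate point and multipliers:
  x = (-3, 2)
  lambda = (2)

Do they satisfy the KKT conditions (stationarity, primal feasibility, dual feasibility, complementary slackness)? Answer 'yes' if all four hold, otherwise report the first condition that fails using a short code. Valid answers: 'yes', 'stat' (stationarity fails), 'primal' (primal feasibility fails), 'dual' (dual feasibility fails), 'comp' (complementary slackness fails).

Gradient of f: grad f(x) = Q x + c = (-2, -6)
Constraint values g_i(x) = a_i^T x - b_i:
  g_1((-3, 2)) = 0
Stationarity residual: grad f(x) + sum_i lambda_i a_i = (0, 0)
  -> stationarity OK
Primal feasibility (all g_i <= 0): OK
Dual feasibility (all lambda_i >= 0): OK
Complementary slackness (lambda_i * g_i(x) = 0 for all i): OK

Verdict: yes, KKT holds.

yes


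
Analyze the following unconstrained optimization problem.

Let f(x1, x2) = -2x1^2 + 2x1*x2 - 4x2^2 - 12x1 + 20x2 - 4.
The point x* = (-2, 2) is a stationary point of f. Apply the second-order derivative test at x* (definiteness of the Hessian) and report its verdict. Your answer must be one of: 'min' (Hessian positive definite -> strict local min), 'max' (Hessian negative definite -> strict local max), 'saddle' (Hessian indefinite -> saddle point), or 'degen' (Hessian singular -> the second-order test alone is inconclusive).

Compute the Hessian H = grad^2 f:
  H = [[-4, 2], [2, -8]]
Verify stationarity: grad f(x*) = H x* + g = (0, 0).
Eigenvalues of H: -8.8284, -3.1716.
Both eigenvalues < 0, so H is negative definite -> x* is a strict local max.

max


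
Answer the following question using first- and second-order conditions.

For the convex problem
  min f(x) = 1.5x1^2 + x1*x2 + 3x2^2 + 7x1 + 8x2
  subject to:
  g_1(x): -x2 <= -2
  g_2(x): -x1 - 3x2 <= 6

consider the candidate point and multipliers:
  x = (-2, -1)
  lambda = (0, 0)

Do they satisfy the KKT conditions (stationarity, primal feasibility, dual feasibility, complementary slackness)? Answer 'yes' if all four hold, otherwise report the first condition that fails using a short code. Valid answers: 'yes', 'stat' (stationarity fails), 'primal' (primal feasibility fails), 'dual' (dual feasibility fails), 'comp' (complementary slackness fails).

Gradient of f: grad f(x) = Q x + c = (0, 0)
Constraint values g_i(x) = a_i^T x - b_i:
  g_1((-2, -1)) = 3
  g_2((-2, -1)) = -1
Stationarity residual: grad f(x) + sum_i lambda_i a_i = (0, 0)
  -> stationarity OK
Primal feasibility (all g_i <= 0): FAILS
Dual feasibility (all lambda_i >= 0): OK
Complementary slackness (lambda_i * g_i(x) = 0 for all i): OK

Verdict: the first failing condition is primal_feasibility -> primal.

primal


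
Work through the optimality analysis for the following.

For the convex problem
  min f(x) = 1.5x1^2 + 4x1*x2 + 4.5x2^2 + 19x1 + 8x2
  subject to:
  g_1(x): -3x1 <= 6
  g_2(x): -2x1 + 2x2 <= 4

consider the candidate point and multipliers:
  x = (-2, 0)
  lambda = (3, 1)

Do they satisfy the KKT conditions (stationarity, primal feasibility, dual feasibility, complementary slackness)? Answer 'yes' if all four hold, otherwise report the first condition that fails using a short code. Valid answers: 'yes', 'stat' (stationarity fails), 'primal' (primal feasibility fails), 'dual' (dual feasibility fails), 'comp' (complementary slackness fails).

Gradient of f: grad f(x) = Q x + c = (13, 0)
Constraint values g_i(x) = a_i^T x - b_i:
  g_1((-2, 0)) = 0
  g_2((-2, 0)) = 0
Stationarity residual: grad f(x) + sum_i lambda_i a_i = (2, 2)
  -> stationarity FAILS
Primal feasibility (all g_i <= 0): OK
Dual feasibility (all lambda_i >= 0): OK
Complementary slackness (lambda_i * g_i(x) = 0 for all i): OK

Verdict: the first failing condition is stationarity -> stat.

stat


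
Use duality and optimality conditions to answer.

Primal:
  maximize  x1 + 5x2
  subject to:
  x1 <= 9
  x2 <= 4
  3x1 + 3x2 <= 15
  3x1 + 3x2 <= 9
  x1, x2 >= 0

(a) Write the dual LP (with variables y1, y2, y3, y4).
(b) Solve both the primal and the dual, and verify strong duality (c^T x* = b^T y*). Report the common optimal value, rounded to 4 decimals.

The standard primal-dual pair for 'max c^T x s.t. A x <= b, x >= 0' is:
  Dual:  min b^T y  s.t.  A^T y >= c,  y >= 0.

So the dual LP is:
  minimize  9y1 + 4y2 + 15y3 + 9y4
  subject to:
    y1 + 3y3 + 3y4 >= 1
    y2 + 3y3 + 3y4 >= 5
    y1, y2, y3, y4 >= 0

Solving the primal: x* = (0, 3).
  primal value c^T x* = 15.
Solving the dual: y* = (0, 0, 0, 1.6667).
  dual value b^T y* = 15.
Strong duality: c^T x* = b^T y*. Confirmed.

15


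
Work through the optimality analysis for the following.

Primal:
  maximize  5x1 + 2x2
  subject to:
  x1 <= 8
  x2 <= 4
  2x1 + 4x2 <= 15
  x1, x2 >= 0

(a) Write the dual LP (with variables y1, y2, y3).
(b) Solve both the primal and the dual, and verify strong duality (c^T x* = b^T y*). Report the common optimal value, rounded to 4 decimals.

The standard primal-dual pair for 'max c^T x s.t. A x <= b, x >= 0' is:
  Dual:  min b^T y  s.t.  A^T y >= c,  y >= 0.

So the dual LP is:
  minimize  8y1 + 4y2 + 15y3
  subject to:
    y1 + 2y3 >= 5
    y2 + 4y3 >= 2
    y1, y2, y3 >= 0

Solving the primal: x* = (7.5, 0).
  primal value c^T x* = 37.5.
Solving the dual: y* = (0, 0, 2.5).
  dual value b^T y* = 37.5.
Strong duality: c^T x* = b^T y*. Confirmed.

37.5


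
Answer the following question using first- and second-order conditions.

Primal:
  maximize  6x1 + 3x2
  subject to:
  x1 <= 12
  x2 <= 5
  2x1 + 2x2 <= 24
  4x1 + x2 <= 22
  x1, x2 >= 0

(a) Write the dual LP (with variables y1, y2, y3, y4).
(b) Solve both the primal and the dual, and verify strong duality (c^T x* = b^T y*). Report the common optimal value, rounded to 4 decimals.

The standard primal-dual pair for 'max c^T x s.t. A x <= b, x >= 0' is:
  Dual:  min b^T y  s.t.  A^T y >= c,  y >= 0.

So the dual LP is:
  minimize  12y1 + 5y2 + 24y3 + 22y4
  subject to:
    y1 + 2y3 + 4y4 >= 6
    y2 + 2y3 + y4 >= 3
    y1, y2, y3, y4 >= 0

Solving the primal: x* = (4.25, 5).
  primal value c^T x* = 40.5.
Solving the dual: y* = (0, 1.5, 0, 1.5).
  dual value b^T y* = 40.5.
Strong duality: c^T x* = b^T y*. Confirmed.

40.5


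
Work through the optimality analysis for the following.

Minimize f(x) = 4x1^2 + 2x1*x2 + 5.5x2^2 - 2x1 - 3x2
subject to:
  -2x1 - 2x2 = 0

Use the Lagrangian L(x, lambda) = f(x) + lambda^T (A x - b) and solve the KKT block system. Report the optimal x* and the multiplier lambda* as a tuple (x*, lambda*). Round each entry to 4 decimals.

Form the Lagrangian:
  L(x, lambda) = (1/2) x^T Q x + c^T x + lambda^T (A x - b)
Stationarity (grad_x L = 0): Q x + c + A^T lambda = 0.
Primal feasibility: A x = b.

This gives the KKT block system:
  [ Q   A^T ] [ x     ]   [-c ]
  [ A    0  ] [ lambda ] = [ b ]

Solving the linear system:
  x*      = (-0.0667, 0.0667)
  lambda* = (-1.2)
  f(x*)   = -0.0333

x* = (-0.0667, 0.0667), lambda* = (-1.2)


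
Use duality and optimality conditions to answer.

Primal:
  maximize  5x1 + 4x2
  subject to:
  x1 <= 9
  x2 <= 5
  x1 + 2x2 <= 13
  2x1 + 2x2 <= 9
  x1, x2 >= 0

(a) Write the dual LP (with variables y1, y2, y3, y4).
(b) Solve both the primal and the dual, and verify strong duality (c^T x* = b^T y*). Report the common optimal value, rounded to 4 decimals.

The standard primal-dual pair for 'max c^T x s.t. A x <= b, x >= 0' is:
  Dual:  min b^T y  s.t.  A^T y >= c,  y >= 0.

So the dual LP is:
  minimize  9y1 + 5y2 + 13y3 + 9y4
  subject to:
    y1 + y3 + 2y4 >= 5
    y2 + 2y3 + 2y4 >= 4
    y1, y2, y3, y4 >= 0

Solving the primal: x* = (4.5, 0).
  primal value c^T x* = 22.5.
Solving the dual: y* = (0, 0, 0, 2.5).
  dual value b^T y* = 22.5.
Strong duality: c^T x* = b^T y*. Confirmed.

22.5


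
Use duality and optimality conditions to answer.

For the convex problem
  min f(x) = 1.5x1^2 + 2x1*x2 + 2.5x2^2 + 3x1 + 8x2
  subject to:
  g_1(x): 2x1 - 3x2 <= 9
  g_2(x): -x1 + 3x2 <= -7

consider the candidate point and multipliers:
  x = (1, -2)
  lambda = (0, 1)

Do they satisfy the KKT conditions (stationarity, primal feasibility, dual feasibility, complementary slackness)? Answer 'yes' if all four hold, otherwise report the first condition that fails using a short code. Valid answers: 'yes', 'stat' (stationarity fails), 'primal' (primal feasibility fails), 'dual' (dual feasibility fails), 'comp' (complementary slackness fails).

Gradient of f: grad f(x) = Q x + c = (2, 0)
Constraint values g_i(x) = a_i^T x - b_i:
  g_1((1, -2)) = -1
  g_2((1, -2)) = 0
Stationarity residual: grad f(x) + sum_i lambda_i a_i = (1, 3)
  -> stationarity FAILS
Primal feasibility (all g_i <= 0): OK
Dual feasibility (all lambda_i >= 0): OK
Complementary slackness (lambda_i * g_i(x) = 0 for all i): OK

Verdict: the first failing condition is stationarity -> stat.

stat


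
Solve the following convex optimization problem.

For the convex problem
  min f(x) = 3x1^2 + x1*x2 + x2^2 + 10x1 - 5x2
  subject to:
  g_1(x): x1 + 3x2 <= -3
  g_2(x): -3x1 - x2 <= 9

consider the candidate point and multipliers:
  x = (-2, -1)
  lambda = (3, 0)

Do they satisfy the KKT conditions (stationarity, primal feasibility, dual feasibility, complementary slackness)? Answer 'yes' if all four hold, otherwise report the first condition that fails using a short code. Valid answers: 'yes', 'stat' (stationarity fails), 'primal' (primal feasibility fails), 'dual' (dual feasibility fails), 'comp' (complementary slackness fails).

Gradient of f: grad f(x) = Q x + c = (-3, -9)
Constraint values g_i(x) = a_i^T x - b_i:
  g_1((-2, -1)) = -2
  g_2((-2, -1)) = -2
Stationarity residual: grad f(x) + sum_i lambda_i a_i = (0, 0)
  -> stationarity OK
Primal feasibility (all g_i <= 0): OK
Dual feasibility (all lambda_i >= 0): OK
Complementary slackness (lambda_i * g_i(x) = 0 for all i): FAILS

Verdict: the first failing condition is complementary_slackness -> comp.

comp


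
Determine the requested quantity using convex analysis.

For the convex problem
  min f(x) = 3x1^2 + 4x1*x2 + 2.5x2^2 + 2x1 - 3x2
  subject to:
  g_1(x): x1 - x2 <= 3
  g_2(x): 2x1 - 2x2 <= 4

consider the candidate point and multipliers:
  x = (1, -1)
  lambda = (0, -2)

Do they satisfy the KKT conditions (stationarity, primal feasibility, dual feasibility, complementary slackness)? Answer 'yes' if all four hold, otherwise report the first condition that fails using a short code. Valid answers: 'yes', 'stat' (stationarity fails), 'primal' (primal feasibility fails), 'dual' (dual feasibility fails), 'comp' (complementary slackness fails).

Gradient of f: grad f(x) = Q x + c = (4, -4)
Constraint values g_i(x) = a_i^T x - b_i:
  g_1((1, -1)) = -1
  g_2((1, -1)) = 0
Stationarity residual: grad f(x) + sum_i lambda_i a_i = (0, 0)
  -> stationarity OK
Primal feasibility (all g_i <= 0): OK
Dual feasibility (all lambda_i >= 0): FAILS
Complementary slackness (lambda_i * g_i(x) = 0 for all i): OK

Verdict: the first failing condition is dual_feasibility -> dual.

dual


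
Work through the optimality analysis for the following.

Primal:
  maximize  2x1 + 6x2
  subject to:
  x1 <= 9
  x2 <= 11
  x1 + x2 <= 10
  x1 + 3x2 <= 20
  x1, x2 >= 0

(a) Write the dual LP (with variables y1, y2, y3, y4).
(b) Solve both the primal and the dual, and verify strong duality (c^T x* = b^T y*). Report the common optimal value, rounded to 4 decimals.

The standard primal-dual pair for 'max c^T x s.t. A x <= b, x >= 0' is:
  Dual:  min b^T y  s.t.  A^T y >= c,  y >= 0.

So the dual LP is:
  minimize  9y1 + 11y2 + 10y3 + 20y4
  subject to:
    y1 + y3 + y4 >= 2
    y2 + y3 + 3y4 >= 6
    y1, y2, y3, y4 >= 0

Solving the primal: x* = (5, 5).
  primal value c^T x* = 40.
Solving the dual: y* = (0, 0, 0, 2).
  dual value b^T y* = 40.
Strong duality: c^T x* = b^T y*. Confirmed.

40


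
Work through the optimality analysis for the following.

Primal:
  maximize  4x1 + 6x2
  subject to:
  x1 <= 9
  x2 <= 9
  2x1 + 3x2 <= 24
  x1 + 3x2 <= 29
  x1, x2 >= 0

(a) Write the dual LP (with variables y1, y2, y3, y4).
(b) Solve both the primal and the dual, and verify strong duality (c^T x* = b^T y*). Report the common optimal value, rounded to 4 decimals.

The standard primal-dual pair for 'max c^T x s.t. A x <= b, x >= 0' is:
  Dual:  min b^T y  s.t.  A^T y >= c,  y >= 0.

So the dual LP is:
  minimize  9y1 + 9y2 + 24y3 + 29y4
  subject to:
    y1 + 2y3 + y4 >= 4
    y2 + 3y3 + 3y4 >= 6
    y1, y2, y3, y4 >= 0

Solving the primal: x* = (9, 2).
  primal value c^T x* = 48.
Solving the dual: y* = (0, 0, 2, 0).
  dual value b^T y* = 48.
Strong duality: c^T x* = b^T y*. Confirmed.

48


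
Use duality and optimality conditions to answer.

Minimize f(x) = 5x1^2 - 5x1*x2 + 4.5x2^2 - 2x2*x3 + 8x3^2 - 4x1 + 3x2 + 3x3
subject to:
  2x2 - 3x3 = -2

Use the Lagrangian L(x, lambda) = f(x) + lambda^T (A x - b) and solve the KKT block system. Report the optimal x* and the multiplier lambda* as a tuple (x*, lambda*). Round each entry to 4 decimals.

Form the Lagrangian:
  L(x, lambda) = (1/2) x^T Q x + c^T x + lambda^T (A x - b)
Stationarity (grad_x L = 0): Q x + c + A^T lambda = 0.
Primal feasibility: A x = b.

This gives the KKT block system:
  [ Q   A^T ] [ x     ]   [-c ]
  [ A    0  ] [ lambda ] = [ b ]

Solving the linear system:
  x*      = (-0.001, -0.802, 0.132)
  lambda* = (2.2386)
  f(x*)   = 1.2355

x* = (-0.001, -0.802, 0.132), lambda* = (2.2386)


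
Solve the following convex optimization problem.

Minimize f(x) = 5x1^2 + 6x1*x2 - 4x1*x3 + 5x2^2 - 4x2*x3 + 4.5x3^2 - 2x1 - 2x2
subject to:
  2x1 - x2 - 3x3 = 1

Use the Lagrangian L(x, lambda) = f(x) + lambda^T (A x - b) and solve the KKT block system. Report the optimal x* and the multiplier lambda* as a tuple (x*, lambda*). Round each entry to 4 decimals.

Form the Lagrangian:
  L(x, lambda) = (1/2) x^T Q x + c^T x + lambda^T (A x - b)
Stationarity (grad_x L = 0): Q x + c + A^T lambda = 0.
Primal feasibility: A x = b.

This gives the KKT block system:
  [ Q   A^T ] [ x     ]   [-c ]
  [ A    0  ] [ lambda ] = [ b ]

Solving the linear system:
  x*      = (0.3353, -0.0898, -0.0798)
  lambda* = (-0.5669)
  f(x*)   = 0.0379

x* = (0.3353, -0.0898, -0.0798), lambda* = (-0.5669)


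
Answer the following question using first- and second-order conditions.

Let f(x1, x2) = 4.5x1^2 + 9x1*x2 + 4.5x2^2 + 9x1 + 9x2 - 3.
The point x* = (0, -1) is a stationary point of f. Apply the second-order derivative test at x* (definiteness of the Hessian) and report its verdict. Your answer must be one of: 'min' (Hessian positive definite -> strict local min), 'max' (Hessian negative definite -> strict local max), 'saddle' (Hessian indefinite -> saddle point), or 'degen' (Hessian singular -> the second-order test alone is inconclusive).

Compute the Hessian H = grad^2 f:
  H = [[9, 9], [9, 9]]
Verify stationarity: grad f(x*) = H x* + g = (0, 0).
Eigenvalues of H: 0, 18.
H has a zero eigenvalue (singular; positive semidefinite but not definite), so H is neither positive definite, negative definite, nor indefinite. The second-order test alone is inconclusive -> degen.
(Indeed, f is constant along the null direction of H through x*, so x* is not a strict local extremum.)

degen


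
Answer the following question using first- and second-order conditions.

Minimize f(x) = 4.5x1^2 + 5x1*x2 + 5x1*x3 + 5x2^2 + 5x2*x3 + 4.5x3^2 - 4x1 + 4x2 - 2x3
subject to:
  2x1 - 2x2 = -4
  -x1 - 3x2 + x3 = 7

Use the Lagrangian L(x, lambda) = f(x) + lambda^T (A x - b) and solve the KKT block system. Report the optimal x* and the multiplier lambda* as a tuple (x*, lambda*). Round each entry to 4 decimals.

Form the Lagrangian:
  L(x, lambda) = (1/2) x^T Q x + c^T x + lambda^T (A x - b)
Stationarity (grad_x L = 0): Q x + c + A^T lambda = 0.
Primal feasibility: A x = b.

This gives the KKT block system:
  [ Q   A^T ] [ x     ]   [-c ]
  [ A    0  ] [ lambda ] = [ b ]

Solving the linear system:
  x*      = (-2.6087, -0.6087, 2.5652)
  lambda* = (6.3478, -5)
  f(x*)   = 31.6304

x* = (-2.6087, -0.6087, 2.5652), lambda* = (6.3478, -5)


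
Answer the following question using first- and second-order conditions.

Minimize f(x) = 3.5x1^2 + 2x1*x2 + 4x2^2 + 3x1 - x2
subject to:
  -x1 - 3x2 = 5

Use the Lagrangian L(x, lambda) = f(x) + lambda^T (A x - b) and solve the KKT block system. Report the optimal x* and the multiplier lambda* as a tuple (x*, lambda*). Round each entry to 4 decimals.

Form the Lagrangian:
  L(x, lambda) = (1/2) x^T Q x + c^T x + lambda^T (A x - b)
Stationarity (grad_x L = 0): Q x + c + A^T lambda = 0.
Primal feasibility: A x = b.

This gives the KKT block system:
  [ Q   A^T ] [ x     ]   [-c ]
  [ A    0  ] [ lambda ] = [ b ]

Solving the linear system:
  x*      = (-0.678, -1.4407)
  lambda* = (-4.6271)
  f(x*)   = 11.2712

x* = (-0.678, -1.4407), lambda* = (-4.6271)


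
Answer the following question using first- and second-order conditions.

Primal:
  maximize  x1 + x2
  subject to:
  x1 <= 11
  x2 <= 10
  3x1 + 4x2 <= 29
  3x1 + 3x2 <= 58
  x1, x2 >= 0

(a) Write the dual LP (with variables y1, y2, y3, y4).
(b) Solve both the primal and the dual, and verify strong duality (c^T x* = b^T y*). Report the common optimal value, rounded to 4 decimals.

The standard primal-dual pair for 'max c^T x s.t. A x <= b, x >= 0' is:
  Dual:  min b^T y  s.t.  A^T y >= c,  y >= 0.

So the dual LP is:
  minimize  11y1 + 10y2 + 29y3 + 58y4
  subject to:
    y1 + 3y3 + 3y4 >= 1
    y2 + 4y3 + 3y4 >= 1
    y1, y2, y3, y4 >= 0

Solving the primal: x* = (9.6667, 0).
  primal value c^T x* = 9.6667.
Solving the dual: y* = (0, 0, 0.3333, 0).
  dual value b^T y* = 9.6667.
Strong duality: c^T x* = b^T y*. Confirmed.

9.6667


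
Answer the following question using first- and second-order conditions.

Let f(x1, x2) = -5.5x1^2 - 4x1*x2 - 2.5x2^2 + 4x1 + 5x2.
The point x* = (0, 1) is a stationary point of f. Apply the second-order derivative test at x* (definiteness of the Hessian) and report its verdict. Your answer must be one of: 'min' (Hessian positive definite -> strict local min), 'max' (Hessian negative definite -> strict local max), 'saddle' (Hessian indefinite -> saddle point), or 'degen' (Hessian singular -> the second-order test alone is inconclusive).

Compute the Hessian H = grad^2 f:
  H = [[-11, -4], [-4, -5]]
Verify stationarity: grad f(x*) = H x* + g = (0, 0).
Eigenvalues of H: -13, -3.
Both eigenvalues < 0, so H is negative definite -> x* is a strict local max.

max


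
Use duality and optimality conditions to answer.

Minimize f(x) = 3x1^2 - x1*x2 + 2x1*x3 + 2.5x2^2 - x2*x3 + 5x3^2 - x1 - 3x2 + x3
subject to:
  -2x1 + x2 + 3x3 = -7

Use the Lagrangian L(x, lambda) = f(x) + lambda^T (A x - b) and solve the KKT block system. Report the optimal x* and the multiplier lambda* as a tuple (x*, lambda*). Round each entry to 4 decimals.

Form the Lagrangian:
  L(x, lambda) = (1/2) x^T Q x + c^T x + lambda^T (A x - b)
Stationarity (grad_x L = 0): Q x + c + A^T lambda = 0.
Primal feasibility: A x = b.

This gives the KKT block system:
  [ Q   A^T ] [ x     ]   [-c ]
  [ A    0  ] [ lambda ] = [ b ]

Solving the linear system:
  x*      = (1.5922, 0.0701, -1.2953)
  lambda* = (2.9462)
  f(x*)   = 8.7626

x* = (1.5922, 0.0701, -1.2953), lambda* = (2.9462)


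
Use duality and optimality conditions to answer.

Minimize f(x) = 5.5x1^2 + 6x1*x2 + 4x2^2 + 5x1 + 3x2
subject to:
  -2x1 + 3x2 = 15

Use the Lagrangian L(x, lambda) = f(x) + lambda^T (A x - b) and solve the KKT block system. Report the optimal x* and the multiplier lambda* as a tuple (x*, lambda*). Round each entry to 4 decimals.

Form the Lagrangian:
  L(x, lambda) = (1/2) x^T Q x + c^T x + lambda^T (A x - b)
Stationarity (grad_x L = 0): Q x + c + A^T lambda = 0.
Primal feasibility: A x = b.

This gives the KKT block system:
  [ Q   A^T ] [ x     ]   [-c ]
  [ A    0  ] [ lambda ] = [ b ]

Solving the linear system:
  x*      = (-2.8227, 3.1182)
  lambda* = (-3.67)
  f(x*)   = 25.1453

x* = (-2.8227, 3.1182), lambda* = (-3.67)


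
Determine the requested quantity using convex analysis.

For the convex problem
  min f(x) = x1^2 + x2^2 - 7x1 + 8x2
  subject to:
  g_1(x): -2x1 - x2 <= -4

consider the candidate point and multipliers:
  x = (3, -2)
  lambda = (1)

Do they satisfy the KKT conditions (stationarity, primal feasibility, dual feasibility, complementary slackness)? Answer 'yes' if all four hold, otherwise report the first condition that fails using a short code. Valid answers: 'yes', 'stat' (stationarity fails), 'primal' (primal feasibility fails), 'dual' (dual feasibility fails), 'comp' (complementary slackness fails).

Gradient of f: grad f(x) = Q x + c = (-1, 4)
Constraint values g_i(x) = a_i^T x - b_i:
  g_1((3, -2)) = 0
Stationarity residual: grad f(x) + sum_i lambda_i a_i = (-3, 3)
  -> stationarity FAILS
Primal feasibility (all g_i <= 0): OK
Dual feasibility (all lambda_i >= 0): OK
Complementary slackness (lambda_i * g_i(x) = 0 for all i): OK

Verdict: the first failing condition is stationarity -> stat.

stat


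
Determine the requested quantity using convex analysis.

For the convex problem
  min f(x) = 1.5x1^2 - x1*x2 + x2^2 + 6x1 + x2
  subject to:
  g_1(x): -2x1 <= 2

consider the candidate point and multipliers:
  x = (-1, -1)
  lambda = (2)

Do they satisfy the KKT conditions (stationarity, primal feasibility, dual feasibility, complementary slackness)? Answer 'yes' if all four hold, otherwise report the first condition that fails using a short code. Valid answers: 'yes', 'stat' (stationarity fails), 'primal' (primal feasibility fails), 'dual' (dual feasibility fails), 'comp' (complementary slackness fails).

Gradient of f: grad f(x) = Q x + c = (4, 0)
Constraint values g_i(x) = a_i^T x - b_i:
  g_1((-1, -1)) = 0
Stationarity residual: grad f(x) + sum_i lambda_i a_i = (0, 0)
  -> stationarity OK
Primal feasibility (all g_i <= 0): OK
Dual feasibility (all lambda_i >= 0): OK
Complementary slackness (lambda_i * g_i(x) = 0 for all i): OK

Verdict: yes, KKT holds.

yes


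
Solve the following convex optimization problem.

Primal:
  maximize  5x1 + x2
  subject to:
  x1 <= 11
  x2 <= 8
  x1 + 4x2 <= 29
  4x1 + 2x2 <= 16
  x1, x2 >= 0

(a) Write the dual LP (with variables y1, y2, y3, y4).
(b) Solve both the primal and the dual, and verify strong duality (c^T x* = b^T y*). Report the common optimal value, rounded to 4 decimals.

The standard primal-dual pair for 'max c^T x s.t. A x <= b, x >= 0' is:
  Dual:  min b^T y  s.t.  A^T y >= c,  y >= 0.

So the dual LP is:
  minimize  11y1 + 8y2 + 29y3 + 16y4
  subject to:
    y1 + y3 + 4y4 >= 5
    y2 + 4y3 + 2y4 >= 1
    y1, y2, y3, y4 >= 0

Solving the primal: x* = (4, 0).
  primal value c^T x* = 20.
Solving the dual: y* = (0, 0, 0, 1.25).
  dual value b^T y* = 20.
Strong duality: c^T x* = b^T y*. Confirmed.

20


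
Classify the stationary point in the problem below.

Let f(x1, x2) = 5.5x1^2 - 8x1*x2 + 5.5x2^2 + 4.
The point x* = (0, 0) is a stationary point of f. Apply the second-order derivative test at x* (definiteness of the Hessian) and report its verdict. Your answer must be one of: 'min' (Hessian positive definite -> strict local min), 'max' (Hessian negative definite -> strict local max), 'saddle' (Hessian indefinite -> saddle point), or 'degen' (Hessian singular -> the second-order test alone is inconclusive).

Compute the Hessian H = grad^2 f:
  H = [[11, -8], [-8, 11]]
Verify stationarity: grad f(x*) = H x* + g = (0, 0).
Eigenvalues of H: 3, 19.
Both eigenvalues > 0, so H is positive definite -> x* is a strict local min.

min


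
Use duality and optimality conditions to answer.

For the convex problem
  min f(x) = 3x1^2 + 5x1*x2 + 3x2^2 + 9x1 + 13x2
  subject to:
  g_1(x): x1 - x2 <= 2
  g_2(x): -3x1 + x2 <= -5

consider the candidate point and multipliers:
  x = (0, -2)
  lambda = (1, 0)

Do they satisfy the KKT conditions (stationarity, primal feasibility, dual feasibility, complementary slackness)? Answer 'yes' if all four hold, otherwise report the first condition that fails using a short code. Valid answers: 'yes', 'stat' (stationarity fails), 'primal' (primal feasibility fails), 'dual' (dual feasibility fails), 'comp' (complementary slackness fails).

Gradient of f: grad f(x) = Q x + c = (-1, 1)
Constraint values g_i(x) = a_i^T x - b_i:
  g_1((0, -2)) = 0
  g_2((0, -2)) = 3
Stationarity residual: grad f(x) + sum_i lambda_i a_i = (0, 0)
  -> stationarity OK
Primal feasibility (all g_i <= 0): FAILS
Dual feasibility (all lambda_i >= 0): OK
Complementary slackness (lambda_i * g_i(x) = 0 for all i): OK

Verdict: the first failing condition is primal_feasibility -> primal.

primal


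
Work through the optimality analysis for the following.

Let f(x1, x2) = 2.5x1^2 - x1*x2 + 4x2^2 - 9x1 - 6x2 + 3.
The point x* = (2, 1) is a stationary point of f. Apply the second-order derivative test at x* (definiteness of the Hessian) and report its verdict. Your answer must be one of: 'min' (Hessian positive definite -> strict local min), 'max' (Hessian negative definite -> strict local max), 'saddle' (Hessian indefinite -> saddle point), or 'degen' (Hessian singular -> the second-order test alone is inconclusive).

Compute the Hessian H = grad^2 f:
  H = [[5, -1], [-1, 8]]
Verify stationarity: grad f(x*) = H x* + g = (0, 0).
Eigenvalues of H: 4.6972, 8.3028.
Both eigenvalues > 0, so H is positive definite -> x* is a strict local min.

min
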